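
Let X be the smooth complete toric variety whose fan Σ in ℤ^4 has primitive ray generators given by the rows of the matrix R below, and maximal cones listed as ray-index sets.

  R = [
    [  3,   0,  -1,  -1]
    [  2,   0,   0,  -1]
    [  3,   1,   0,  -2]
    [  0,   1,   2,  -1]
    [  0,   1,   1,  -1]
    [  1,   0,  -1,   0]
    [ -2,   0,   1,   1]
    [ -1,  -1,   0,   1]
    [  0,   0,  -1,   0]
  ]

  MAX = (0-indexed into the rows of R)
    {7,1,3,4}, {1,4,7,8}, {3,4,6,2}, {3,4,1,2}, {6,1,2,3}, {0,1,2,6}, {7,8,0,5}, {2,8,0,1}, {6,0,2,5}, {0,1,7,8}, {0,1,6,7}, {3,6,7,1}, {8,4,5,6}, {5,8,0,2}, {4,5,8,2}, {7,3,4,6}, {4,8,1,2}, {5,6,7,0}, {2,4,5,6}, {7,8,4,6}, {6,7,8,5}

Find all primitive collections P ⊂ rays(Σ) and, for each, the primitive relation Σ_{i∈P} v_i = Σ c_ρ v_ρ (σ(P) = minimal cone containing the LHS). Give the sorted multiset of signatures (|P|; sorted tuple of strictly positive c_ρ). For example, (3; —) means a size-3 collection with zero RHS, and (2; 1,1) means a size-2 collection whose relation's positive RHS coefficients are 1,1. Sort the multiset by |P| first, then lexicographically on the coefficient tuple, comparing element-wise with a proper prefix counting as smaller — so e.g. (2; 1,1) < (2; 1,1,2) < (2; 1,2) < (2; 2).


Δ(Σ) — 9 vertices, 11 min non-faces:

  {0,4}:  v_{0} + v_{4} = v_{2}  ⟹  sig = (2; 1)
  {1,5}:  v_{1} + v_{5} = v_{0}  ⟹  sig = (2; 1)
  {2,7}:  v_{2} + v_{7} = v_{1}  ⟹  sig = (2; 1)
  {3,8}:  v_{3} + v_{8} = v_{4}  ⟹  sig = (2; 1)
  {3,5}:  v_{3} + v_{5} = v_{2} + v_{6}  ⟹  sig = (2; 1,1)
  {0,3}:  v_{0} + v_{3} = v_{1} + v_{2} + v_{6}  ⟹  sig = (2; 1,1,1)
  {1,6,8}:  v_{1} + v_{6} + v_{8} = 0  ⟹  sig = (3; —)
  {4,5,7}:  v_{4} + v_{5} + v_{7} = 0  ⟹  sig = (3; —)
  {0,6,8}:  v_{0} + v_{6} + v_{8} = v_{5}  ⟹  sig = (3; 1)
  {1,4,6}:  v_{1} + v_{4} + v_{6} = v_{3}  ⟹  sig = (3; 1)
  {2,6,8}:  v_{2} + v_{6} + v_{8} = v_{4} + v_{5}  ⟹  sig = (3; 1,1)

Hence PRS(X_Σ) =
    |P|=2: 6 collections, coeffs (1), (1), (1), (1), (1,1), (1,1,1)
    |P|=3: 5 collections, coeffs (), (), (1), (1), (1,1)


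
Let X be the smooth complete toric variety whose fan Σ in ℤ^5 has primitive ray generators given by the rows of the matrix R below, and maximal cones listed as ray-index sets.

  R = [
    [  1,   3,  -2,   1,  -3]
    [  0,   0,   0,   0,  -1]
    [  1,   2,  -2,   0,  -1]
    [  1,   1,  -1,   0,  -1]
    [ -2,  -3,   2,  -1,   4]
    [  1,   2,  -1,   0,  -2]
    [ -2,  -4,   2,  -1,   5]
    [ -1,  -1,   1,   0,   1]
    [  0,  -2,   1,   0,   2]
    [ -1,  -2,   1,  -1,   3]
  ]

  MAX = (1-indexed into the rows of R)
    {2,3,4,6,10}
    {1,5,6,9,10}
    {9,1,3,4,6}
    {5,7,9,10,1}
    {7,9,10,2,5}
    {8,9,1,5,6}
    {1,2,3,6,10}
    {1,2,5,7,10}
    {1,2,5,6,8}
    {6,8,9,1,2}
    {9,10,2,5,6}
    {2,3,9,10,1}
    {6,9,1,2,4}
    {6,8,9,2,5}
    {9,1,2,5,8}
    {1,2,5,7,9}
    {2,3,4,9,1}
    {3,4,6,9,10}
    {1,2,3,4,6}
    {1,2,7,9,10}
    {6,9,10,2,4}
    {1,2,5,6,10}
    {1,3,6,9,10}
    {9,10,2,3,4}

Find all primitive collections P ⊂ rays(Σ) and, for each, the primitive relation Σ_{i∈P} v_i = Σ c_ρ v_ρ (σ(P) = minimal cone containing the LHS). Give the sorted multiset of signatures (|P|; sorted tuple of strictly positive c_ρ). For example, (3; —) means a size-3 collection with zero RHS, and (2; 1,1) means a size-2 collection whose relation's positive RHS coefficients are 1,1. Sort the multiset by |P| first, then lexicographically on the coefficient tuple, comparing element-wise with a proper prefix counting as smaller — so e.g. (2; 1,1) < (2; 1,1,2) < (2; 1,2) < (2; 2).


Primitive collections (14):

  P={4,8}:  v_{4} + v_{8} = 0  ⟹  sig = (2; —)
  P={4,5}:  v_{4} + v_{5} = v_{10}  ⟹  sig = (2; 1)
  P={6,7}:  v_{6} + v_{7} = v_{10}  ⟹  sig = (2; 1)
  P={8,10}:  v_{8} + v_{10} = v_{5}  ⟹  sig = (2; 1)
  P={3,8}:  v_{3} + v_{8} = v_{1} + v_{10}  ⟹  sig = (2; 1,1)
  P={4,7}:  v_{4} + v_{7} = v_{1} + v_{2} + v_{9} + 2·v_{10}  ⟹  sig = (2; 1,1,1,2)
  P={7,8}:  v_{7} + v_{8} = v_{1} + v_{2} + 2·v_{5} + v_{9}  ⟹  sig = (2; 1,1,1,2)
  P={3,7}:  v_{3} + v_{7} = 2·v_{1} + v_{2} + v_{9} + 3·v_{10}  ⟹  sig = (2; 1,1,2,3)
  P={3,5}:  v_{3} + v_{5} = v_{1} + 2·v_{10}  ⟹  sig = (2; 1,2)
  P={1,4,10}:  v_{1} + v_{4} + v_{10} = v_{3}  ⟹  sig = (3; 1)
  P={2,3,6,9}:  v_{2} + v_{3} + v_{6} + v_{9} = 2·v_{4}  ⟹  sig = (4; 2)
  P={1,2,5,6,9}:  v_{1} + v_{2} + v_{5} + v_{6} + v_{9} = 0  ⟹  sig = (5; —)
  P={1,2,5,9,10}:  v_{1} + v_{2} + v_{5} + v_{9} + v_{10} = v_{7}  ⟹  sig = (5; 1)
  P={1,2,6,9,10}:  v_{1} + v_{2} + v_{6} + v_{9} + v_{10} = v_{4}  ⟹  sig = (5; 1)

Sorted signature multiset PRS(X):
    |P|=2: 9 collections, coeffs (), (1), (1), (1), (1,1), (1,1,1,2), (1,1,1,2), (1,1,2,3), (1,2)
    |P|=3: 1 collection, coeffs (1)
    |P|=4: 1 collection, coeffs (2)
    |P|=5: 3 collections, coeffs (), (1), (1)


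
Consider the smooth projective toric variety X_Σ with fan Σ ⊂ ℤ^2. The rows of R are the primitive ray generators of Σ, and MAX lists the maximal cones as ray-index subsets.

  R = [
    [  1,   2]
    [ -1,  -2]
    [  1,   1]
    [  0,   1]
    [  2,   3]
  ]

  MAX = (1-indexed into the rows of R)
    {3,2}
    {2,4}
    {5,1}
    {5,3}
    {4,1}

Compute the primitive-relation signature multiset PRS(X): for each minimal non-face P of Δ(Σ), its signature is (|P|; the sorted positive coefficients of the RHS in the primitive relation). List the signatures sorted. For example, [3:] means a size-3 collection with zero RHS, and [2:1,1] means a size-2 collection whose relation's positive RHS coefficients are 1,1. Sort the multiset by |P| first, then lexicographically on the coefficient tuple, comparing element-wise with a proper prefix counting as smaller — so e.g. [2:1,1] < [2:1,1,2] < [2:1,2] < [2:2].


5 collections generate NE(X_Σ); each relation:

  P = {1,2}:  v_{1} + v_{2} = 0  ⇒ sig = [2:]
  P = {1,3}:  v_{1} + v_{3} = v_{5}  ⇒ sig = [2:1]
  P = {2,5}:  v_{2} + v_{5} = v_{3}  ⇒ sig = [2:1]
  P = {3,4}:  v_{3} + v_{4} = v_{1}  ⇒ sig = [2:1]
  P = {4,5}:  v_{4} + v_{5} = 2·v_{1}  ⇒ sig = [2:2]

Sorted signature multiset PRS(X):
    |P|=2: 5 collections, coeffs (), (1), (1), (1), (2)


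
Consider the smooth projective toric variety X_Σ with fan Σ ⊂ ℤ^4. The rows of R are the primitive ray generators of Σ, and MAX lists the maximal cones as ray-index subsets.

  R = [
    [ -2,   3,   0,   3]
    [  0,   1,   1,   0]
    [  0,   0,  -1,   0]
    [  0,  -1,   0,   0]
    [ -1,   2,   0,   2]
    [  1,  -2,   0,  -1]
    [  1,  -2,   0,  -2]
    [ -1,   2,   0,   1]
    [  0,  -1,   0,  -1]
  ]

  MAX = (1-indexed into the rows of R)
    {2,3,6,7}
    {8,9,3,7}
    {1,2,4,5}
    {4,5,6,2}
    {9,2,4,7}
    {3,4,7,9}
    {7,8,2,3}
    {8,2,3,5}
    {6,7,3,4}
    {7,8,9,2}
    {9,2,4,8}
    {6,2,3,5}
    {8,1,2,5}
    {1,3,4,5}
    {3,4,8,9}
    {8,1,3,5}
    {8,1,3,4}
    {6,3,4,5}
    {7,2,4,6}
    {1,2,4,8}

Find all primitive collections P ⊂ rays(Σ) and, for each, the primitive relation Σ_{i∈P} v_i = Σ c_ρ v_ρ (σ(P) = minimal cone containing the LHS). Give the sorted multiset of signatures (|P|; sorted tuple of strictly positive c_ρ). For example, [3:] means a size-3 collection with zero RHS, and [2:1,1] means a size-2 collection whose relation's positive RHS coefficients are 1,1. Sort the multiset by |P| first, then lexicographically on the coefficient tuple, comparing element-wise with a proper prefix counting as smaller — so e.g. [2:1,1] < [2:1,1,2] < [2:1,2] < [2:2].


12 minimal non-faces of Δ(Σ) (on 9 rays):

  • {5,7}:  v_{5} + v_{7} = 0 ; sig = [2:]
  • {6,8}:  v_{6} + v_{8} = 0 ; sig = [2:]
  • {1,6}:  v_{1} + v_{6} = v_{4} + v_{5} ; sig = [2:1,1]
  • {1,7}:  v_{1} + v_{7} = v_{4} + v_{8} ; sig = [2:1,1]
  • {5,9}:  v_{5} + v_{9} = v_{4} + v_{8} ; sig = [2:1,1]
  • {6,9}:  v_{6} + v_{9} = v_{4} + v_{7} ; sig = [2:1,1]
  • {1,9}:  v_{1} + v_{9} = 2·v_{4} + 2·v_{8} ; sig = [2:2,2]
  • {2,3,4}:  v_{2} + v_{3} + v_{4} = 0 ; sig = [3:]
  • {4,5,8}:  v_{4} + v_{5} + v_{8} = v_{1} ; sig = [3:1]
  • {4,7,8}:  v_{4} + v_{7} + v_{8} = v_{9} ; sig = [3:1]
  • {1,2,3}:  v_{1} + v_{2} + v_{3} = v_{5} + v_{8} ; sig = [3:1,1]
  • {2,3,9}:  v_{2} + v_{3} + v_{9} = v_{7} + v_{8} ; sig = [3:1,1]

Signatures (|P|; sorted positive RHS coefficients), sorted:
    |P|=2: 7 collections, coeffs (), (), (1,1), (1,1), (1,1), (1,1), (2,2)
    |P|=3: 5 collections, coeffs (), (1), (1), (1,1), (1,1)


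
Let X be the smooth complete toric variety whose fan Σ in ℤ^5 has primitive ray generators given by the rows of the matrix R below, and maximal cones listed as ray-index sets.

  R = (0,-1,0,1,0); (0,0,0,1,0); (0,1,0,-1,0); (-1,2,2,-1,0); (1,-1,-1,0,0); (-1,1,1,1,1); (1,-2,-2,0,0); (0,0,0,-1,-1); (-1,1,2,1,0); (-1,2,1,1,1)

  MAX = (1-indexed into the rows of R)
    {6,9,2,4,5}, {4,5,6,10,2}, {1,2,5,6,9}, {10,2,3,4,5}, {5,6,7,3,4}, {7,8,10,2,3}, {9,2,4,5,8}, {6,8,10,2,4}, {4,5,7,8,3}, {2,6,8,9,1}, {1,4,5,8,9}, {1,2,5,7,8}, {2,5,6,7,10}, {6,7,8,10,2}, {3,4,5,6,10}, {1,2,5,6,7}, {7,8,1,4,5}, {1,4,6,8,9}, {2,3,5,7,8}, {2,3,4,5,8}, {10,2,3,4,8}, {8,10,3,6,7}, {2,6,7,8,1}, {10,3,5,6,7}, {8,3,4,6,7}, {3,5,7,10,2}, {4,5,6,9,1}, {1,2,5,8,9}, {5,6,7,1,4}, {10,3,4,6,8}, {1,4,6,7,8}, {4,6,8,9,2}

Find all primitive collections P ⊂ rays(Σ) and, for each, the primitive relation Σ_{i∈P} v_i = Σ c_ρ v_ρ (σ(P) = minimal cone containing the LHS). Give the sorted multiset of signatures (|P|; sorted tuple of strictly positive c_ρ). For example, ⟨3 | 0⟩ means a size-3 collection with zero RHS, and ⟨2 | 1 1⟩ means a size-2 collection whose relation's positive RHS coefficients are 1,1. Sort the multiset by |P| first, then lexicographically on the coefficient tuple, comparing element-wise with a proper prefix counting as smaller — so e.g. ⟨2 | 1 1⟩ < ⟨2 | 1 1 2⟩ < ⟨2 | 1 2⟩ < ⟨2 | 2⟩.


Primitive collections (11):

  P={1,3}:  v_{1} + v_{3} = 0  ⟹  sig = ⟨2 | 0⟩
  P={7,9}:  v_{7} + v_{9} = v_{1}  ⟹  sig = ⟨2 | 1⟩
  P={1,10}:  v_{1} + v_{10} = v_{2} + v_{6}  ⟹  sig = ⟨2 | 1 1⟩
  P={3,9}:  v_{3} + v_{9} = v_{2} + v_{4}  ⟹  sig = ⟨2 | 1 1⟩
  P={9,10}:  v_{9} + v_{10} = 2·v_{2} + v_{4} + v_{6}  ⟹  sig = ⟨2 | 1 1 2⟩
  P={2,4,7}:  v_{2} + v_{4} + v_{7} = 0  ⟹  sig = ⟨3 | 0⟩
  P={5,6,8}:  v_{5} + v_{6} + v_{8} = 0  ⟹  sig = ⟨3 | 0⟩
  P={1,2,4}:  v_{1} + v_{2} + v_{4} = v_{9}  ⟹  sig = ⟨3 | 1⟩
  P={2,3,6}:  v_{2} + v_{3} + v_{6} = v_{10}  ⟹  sig = ⟨3 | 1⟩
  P={4,7,10}:  v_{4} + v_{7} + v_{10} = v_{3} + v_{6}  ⟹  sig = ⟨3 | 1 1⟩
  P={5,8,10}:  v_{5} + v_{8} + v_{10} = v_{2} + v_{3}  ⟹  sig = ⟨3 | 1 1⟩

so the primitive-relation signature multiset is
    ⟨2 | 0⟩
    ⟨2 | 1⟩
    ⟨2 | 1 1⟩
    ⟨2 | 1 1⟩
    ⟨2 | 1 1 2⟩
    ⟨3 | 0⟩
    ⟨3 | 0⟩
    ⟨3 | 1⟩
    ⟨3 | 1⟩
    ⟨3 | 1 1⟩
    ⟨3 | 1 1⟩


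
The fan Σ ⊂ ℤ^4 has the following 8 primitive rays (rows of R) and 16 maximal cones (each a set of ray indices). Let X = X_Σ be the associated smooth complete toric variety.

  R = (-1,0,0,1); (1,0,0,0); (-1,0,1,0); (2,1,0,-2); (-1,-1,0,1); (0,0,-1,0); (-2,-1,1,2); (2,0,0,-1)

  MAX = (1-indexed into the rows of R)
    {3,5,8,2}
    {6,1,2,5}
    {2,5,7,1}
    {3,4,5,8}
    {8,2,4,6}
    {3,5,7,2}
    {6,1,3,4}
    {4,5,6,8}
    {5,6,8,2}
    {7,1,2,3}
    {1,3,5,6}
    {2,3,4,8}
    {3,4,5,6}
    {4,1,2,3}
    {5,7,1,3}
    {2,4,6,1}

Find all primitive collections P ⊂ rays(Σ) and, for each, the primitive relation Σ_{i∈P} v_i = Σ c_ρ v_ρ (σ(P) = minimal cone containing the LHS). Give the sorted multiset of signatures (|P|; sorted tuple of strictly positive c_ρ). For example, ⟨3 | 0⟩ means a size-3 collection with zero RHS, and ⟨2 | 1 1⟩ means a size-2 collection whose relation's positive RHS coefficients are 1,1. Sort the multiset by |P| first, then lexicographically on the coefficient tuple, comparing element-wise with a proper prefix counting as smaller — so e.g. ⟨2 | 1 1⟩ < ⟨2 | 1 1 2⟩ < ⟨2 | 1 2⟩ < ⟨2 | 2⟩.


Σ has 9 primitive collections:

  P = {1,8}:  v_{1} + v_{8} = v_{2}  ⇒ sig = ⟨2 | 1⟩
  P = {4,7}:  v_{4} + v_{7} = v_{2} + v_{3}  ⇒ sig = ⟨2 | 1 1⟩
  P = {6,7}:  v_{6} + v_{7} = v_{1} + v_{5}  ⇒ sig = ⟨2 | 1 1⟩
  P = {7,8}:  v_{7} + v_{8} = 2·v_{2} + v_{3} + v_{5}  ⇒ sig = ⟨2 | 1 1 2⟩
  P = {1,4,5}:  v_{1} + v_{4} + v_{5} = 0  ⇒ sig = ⟨3 | 0⟩
  P = {2,3,6}:  v_{2} + v_{3} + v_{6} = 0  ⇒ sig = ⟨3 | 0⟩
  P = {2,4,5}:  v_{2} + v_{4} + v_{5} = v_{8}  ⇒ sig = ⟨3 | 1⟩
  P = {3,6,8}:  v_{3} + v_{6} + v_{8} = v_{4} + v_{5}  ⇒ sig = ⟨3 | 1 1⟩
  P = {1,2,3,5}:  v_{1} + v_{2} + v_{3} + v_{5} = v_{7}  ⇒ sig = ⟨4 | 1⟩

so the primitive-relation signature multiset is
[⟨2 | 1⟩, ⟨2 | 1 1⟩, ⟨2 | 1 1⟩, ⟨2 | 1 1 2⟩, ⟨3 | 0⟩, ⟨3 | 0⟩, ⟨3 | 1⟩, ⟨3 | 1 1⟩, ⟨4 | 1⟩]


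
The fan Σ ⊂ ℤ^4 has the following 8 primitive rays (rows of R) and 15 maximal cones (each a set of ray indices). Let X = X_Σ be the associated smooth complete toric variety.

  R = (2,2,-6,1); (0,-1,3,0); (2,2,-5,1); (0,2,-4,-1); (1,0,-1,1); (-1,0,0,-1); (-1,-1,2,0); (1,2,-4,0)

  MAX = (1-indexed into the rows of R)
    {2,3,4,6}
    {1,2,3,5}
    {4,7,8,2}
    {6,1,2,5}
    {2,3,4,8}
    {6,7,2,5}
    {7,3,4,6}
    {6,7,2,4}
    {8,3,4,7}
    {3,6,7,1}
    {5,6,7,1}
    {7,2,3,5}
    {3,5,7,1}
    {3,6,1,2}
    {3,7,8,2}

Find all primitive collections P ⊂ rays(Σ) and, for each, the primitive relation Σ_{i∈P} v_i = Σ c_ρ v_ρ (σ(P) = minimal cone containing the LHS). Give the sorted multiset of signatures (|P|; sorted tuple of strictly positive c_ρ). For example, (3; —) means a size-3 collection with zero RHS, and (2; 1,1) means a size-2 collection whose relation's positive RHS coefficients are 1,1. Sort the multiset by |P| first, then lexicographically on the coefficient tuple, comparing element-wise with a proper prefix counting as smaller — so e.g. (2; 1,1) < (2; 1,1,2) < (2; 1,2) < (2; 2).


9 minimal non-faces of Δ(Σ) (on 8 rays):

  P = {5,8}:  v_{5} + v_{8} = v_{3} ; sig = (2; 1)
  P = {6,8}:  v_{6} + v_{8} = v_{4} ; sig = (2; 1)
  P = {4,5}:  v_{4} + v_{5} = v_{3} + v_{6} ; sig = (2; 1,1)
  P = {1,8}:  v_{1} + v_{8} = 2·v_{3} + v_{6} ; sig = (2; 1,2)
  P = {1,4}:  v_{1} + v_{4} = 2·v_{3} + 2·v_{6} ; sig = (2; 2,2)
  P = {1,2,7}:  v_{1} + v_{2} + v_{7} = v_{5} ; sig = (3; 1)
  P = {3,5,6}:  v_{3} + v_{5} + v_{6} = v_{1} ; sig = (3; 1)
  P = {2,3,6,7}:  v_{2} + v_{3} + v_{6} + v_{7} = 0 ; sig = (4; —)
  P = {2,3,4,7}:  v_{2} + v_{3} + v_{4} + v_{7} = v_{8} ; sig = (4; 1)

Sorted signature multiset PRS(X):
[(2; 1), (2; 1), (2; 1,1), (2; 1,2), (2; 2,2), (3; 1), (3; 1), (4; —), (4; 1)]


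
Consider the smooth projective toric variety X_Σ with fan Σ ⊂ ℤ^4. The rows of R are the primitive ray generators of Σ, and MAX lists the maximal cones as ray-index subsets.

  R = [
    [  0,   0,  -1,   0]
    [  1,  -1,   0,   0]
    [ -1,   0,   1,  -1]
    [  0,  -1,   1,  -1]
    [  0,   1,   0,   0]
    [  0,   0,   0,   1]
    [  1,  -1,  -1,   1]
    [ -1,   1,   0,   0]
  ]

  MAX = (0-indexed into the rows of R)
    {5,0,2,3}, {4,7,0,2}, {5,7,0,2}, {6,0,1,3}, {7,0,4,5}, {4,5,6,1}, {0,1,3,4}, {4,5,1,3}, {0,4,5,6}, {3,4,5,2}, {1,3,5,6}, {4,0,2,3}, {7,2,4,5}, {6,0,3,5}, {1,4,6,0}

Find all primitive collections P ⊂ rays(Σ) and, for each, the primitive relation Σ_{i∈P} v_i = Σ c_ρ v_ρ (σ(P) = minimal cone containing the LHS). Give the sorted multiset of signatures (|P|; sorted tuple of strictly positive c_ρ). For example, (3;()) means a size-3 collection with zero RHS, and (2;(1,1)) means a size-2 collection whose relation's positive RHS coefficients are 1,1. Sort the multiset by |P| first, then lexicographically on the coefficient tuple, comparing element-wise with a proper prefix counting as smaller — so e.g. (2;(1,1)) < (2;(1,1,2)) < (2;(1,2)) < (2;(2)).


Primitive collections (9):

  {1,7}:  v_{1} + v_{7} = 0 ; sig = (2;())
  {1,2}:  v_{1} + v_{2} = v_{3} ; sig = (2;(1))
  {3,7}:  v_{3} + v_{7} = v_{2} ; sig = (2;(1))
  {6,7}:  v_{6} + v_{7} = v_{0} + v_{5} ; sig = (2;(1,1))
  {2,6}:  v_{2} + v_{6} = v_{0} + v_{3} + v_{5} ; sig = (2;(1,1,1))
  {0,1,5}:  v_{0} + v_{1} + v_{5} = v_{6} ; sig = (3;(1))
  {3,4,6}:  v_{3} + v_{4} + v_{6} = v_{1} ; sig = (3;(1))
  {0,3,4,5}:  v_{0} + v_{3} + v_{4} + v_{5} = 0 ; sig = (4;())
  {0,2,4,5}:  v_{0} + v_{2} + v_{4} + v_{5} = v_{7} ; sig = (4;(1))

Sorted signature multiset PRS(X):
    (2;())
    (2;(1))
    (2;(1))
    (2;(1,1))
    (2;(1,1,1))
    (3;(1))
    (3;(1))
    (4;())
    (4;(1))


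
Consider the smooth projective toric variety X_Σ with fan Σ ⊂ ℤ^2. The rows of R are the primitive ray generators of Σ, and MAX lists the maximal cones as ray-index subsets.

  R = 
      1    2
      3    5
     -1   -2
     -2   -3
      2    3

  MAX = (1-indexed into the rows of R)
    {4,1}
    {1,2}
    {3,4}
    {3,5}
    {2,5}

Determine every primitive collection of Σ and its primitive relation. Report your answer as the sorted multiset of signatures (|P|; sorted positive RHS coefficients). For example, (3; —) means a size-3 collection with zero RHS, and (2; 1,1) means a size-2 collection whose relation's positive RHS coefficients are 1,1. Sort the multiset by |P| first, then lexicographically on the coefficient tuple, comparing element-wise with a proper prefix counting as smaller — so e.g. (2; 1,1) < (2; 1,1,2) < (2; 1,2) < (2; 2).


Δ(Σ) — 5 vertices, 5 min non-faces:

  {1,3}:  v_{1} + v_{3} = 0  →  sig = (2; —)
  {4,5}:  v_{4} + v_{5} = 0  →  sig = (2; —)
  {1,5}:  v_{1} + v_{5} = v_{2}  →  sig = (2; 1)
  {2,3}:  v_{2} + v_{3} = v_{5}  →  sig = (2; 1)
  {2,4}:  v_{2} + v_{4} = v_{1}  →  sig = (2; 1)

Signatures (|P|; sorted positive RHS coefficients), sorted:
    (2; —)
    (2; —)
    (2; 1)
    (2; 1)
    (2; 1)


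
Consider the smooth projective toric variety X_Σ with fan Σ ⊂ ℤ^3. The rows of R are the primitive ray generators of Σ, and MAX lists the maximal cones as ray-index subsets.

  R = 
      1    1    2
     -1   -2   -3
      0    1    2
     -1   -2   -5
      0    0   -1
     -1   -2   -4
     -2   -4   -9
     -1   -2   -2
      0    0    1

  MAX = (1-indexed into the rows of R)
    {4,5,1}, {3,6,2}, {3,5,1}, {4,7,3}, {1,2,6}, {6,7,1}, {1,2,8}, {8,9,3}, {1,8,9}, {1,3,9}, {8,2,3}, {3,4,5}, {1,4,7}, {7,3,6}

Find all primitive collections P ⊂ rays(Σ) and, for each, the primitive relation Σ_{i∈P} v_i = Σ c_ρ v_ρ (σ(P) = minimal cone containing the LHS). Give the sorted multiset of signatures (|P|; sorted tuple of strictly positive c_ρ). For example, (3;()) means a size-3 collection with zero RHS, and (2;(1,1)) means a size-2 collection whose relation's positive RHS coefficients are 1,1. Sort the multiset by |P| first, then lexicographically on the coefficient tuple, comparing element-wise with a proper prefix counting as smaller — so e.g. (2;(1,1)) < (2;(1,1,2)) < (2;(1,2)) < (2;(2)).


Minimal non-faces — 20 found among 9 rays, 14 max cones:

  {5,9}:  v_{5} + v_{9} = 0  so sig = (2;())
  {2,5}:  v_{2} + v_{5} = v_{6}  so sig = (2;(1))
  {2,9}:  v_{2} + v_{9} = v_{8}  so sig = (2;(1))
  {4,6}:  v_{4} + v_{6} = v_{7}  so sig = (2;(1))
  {4,9}:  v_{4} + v_{9} = v_{6}  so sig = (2;(1))
  {5,6}:  v_{5} + v_{6} = v_{4}  so sig = (2;(1))
  {5,8}:  v_{5} + v_{8} = v_{2}  so sig = (2;(1))
  {6,9}:  v_{6} + v_{9} = v_{2}  so sig = (2;(1))
  {4,8}:  v_{4} + v_{8} = v_{2} + v_{6}  so sig = (2;(1,1))
  {7,8}:  v_{7} + v_{8} = v_{2} + 2·v_{6}  so sig = (2;(1,2))
  {2,4}:  v_{2} + v_{4} = 2·v_{6}  so sig = (2;(2))
  {5,7}:  v_{5} + v_{7} = 2·v_{4}  so sig = (2;(2))
  {6,8}:  v_{6} + v_{8} = 2·v_{2}  so sig = (2;(2))
  {7,9}:  v_{7} + v_{9} = 2·v_{6}  so sig = (2;(2))
  {2,7}:  v_{2} + v_{7} = 3·v_{6}  so sig = (2;(3))
  {1,3,6}:  v_{1} + v_{3} + v_{6} = 0  so sig = (3;())
  {1,2,3}:  v_{1} + v_{2} + v_{3} = v_{9}  so sig = (3;(1))
  {1,3,4}:  v_{1} + v_{3} + v_{4} = v_{5}  so sig = (3;(1))
  {1,3,7}:  v_{1} + v_{3} + v_{7} = v_{4}  so sig = (3;(1))
  {1,3,8}:  v_{1} + v_{3} + v_{8} = 2·v_{9}  so sig = (3;(2))

Hence PRS(X_Σ) =
{ (2;()),  (2;(1)) ×7,  (2;(1,1)),  (2;(1,2)),  (2;(2)) ×4,  (2;(3)),  (3;()),  (3;(1)) ×3,  (3;(2)) }


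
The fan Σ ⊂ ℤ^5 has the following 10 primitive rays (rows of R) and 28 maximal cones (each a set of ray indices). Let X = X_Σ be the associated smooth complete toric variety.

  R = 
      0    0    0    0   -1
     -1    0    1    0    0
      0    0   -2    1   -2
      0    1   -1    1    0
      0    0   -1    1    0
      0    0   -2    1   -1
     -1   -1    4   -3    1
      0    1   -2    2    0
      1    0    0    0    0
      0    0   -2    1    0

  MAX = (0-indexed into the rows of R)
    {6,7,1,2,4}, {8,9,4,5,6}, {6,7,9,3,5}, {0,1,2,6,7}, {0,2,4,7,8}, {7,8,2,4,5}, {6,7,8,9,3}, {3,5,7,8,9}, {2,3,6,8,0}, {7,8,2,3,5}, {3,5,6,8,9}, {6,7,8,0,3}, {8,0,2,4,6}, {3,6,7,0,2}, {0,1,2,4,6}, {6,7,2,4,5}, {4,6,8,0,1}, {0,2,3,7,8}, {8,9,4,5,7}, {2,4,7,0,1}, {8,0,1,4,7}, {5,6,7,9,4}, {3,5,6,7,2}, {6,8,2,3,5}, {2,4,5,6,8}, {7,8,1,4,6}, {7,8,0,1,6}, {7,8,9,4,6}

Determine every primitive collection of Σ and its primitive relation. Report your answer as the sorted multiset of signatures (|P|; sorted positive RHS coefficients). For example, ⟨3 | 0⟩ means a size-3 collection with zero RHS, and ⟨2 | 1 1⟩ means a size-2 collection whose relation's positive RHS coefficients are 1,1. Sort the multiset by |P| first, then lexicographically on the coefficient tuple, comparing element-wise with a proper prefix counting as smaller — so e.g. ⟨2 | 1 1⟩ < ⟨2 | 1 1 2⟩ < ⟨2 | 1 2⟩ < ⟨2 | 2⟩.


Minimal non-faces — 11 found among 10 rays, 28 max cones:

  P={0,5}:  v_{0} + v_{5} = v_{2}  ⟹  sig = ⟨2 | 1⟩
  P={0,9}:  v_{0} + v_{9} = v_{5}  ⟹  sig = ⟨2 | 1⟩
  P={3,4}:  v_{3} + v_{4} = v_{7}  ⟹  sig = ⟨2 | 1⟩
  P={1,5}:  v_{1} + v_{5} = v_{2} + v_{4} + v_{6} + v_{7}  ⟹  sig = ⟨2 | 1 1 1 1⟩
  P={1,9}:  v_{1} + v_{9} = v_{4} + v_{5} + v_{6} + v_{7}  ⟹  sig = ⟨2 | 1 1 1 1⟩
  P={1,3}:  v_{1} + v_{3} = v_{0} + v_{6} + 2·v_{7}  ⟹  sig = ⟨2 | 1 1 2⟩
  P={2,9}:  v_{2} + v_{9} = 2·v_{5}  ⟹  sig = ⟨2 | 2⟩
  P={1,2,8}:  v_{1} + v_{2} + v_{8} = 2·v_{0} + v_{4}  ⟹  sig = ⟨3 | 1 2⟩
  P={5,6,7,8}:  v_{5} + v_{6} + v_{7} + v_{8} = 0  ⟹  sig = ⟨4 | 0⟩
  P={0,4,6,7}:  v_{0} + v_{4} + v_{6} + v_{7} = v_{1}  ⟹  sig = ⟨4 | 1⟩
  P={2,6,7,8}:  v_{2} + v_{6} + v_{7} + v_{8} = v_{0}  ⟹  sig = ⟨4 | 1⟩

Signatures (|P|; sorted positive RHS coefficients), sorted:
[⟨2 | 1⟩, ⟨2 | 1⟩, ⟨2 | 1⟩, ⟨2 | 1 1 1 1⟩, ⟨2 | 1 1 1 1⟩, ⟨2 | 1 1 2⟩, ⟨2 | 2⟩, ⟨3 | 1 2⟩, ⟨4 | 0⟩, ⟨4 | 1⟩, ⟨4 | 1⟩]


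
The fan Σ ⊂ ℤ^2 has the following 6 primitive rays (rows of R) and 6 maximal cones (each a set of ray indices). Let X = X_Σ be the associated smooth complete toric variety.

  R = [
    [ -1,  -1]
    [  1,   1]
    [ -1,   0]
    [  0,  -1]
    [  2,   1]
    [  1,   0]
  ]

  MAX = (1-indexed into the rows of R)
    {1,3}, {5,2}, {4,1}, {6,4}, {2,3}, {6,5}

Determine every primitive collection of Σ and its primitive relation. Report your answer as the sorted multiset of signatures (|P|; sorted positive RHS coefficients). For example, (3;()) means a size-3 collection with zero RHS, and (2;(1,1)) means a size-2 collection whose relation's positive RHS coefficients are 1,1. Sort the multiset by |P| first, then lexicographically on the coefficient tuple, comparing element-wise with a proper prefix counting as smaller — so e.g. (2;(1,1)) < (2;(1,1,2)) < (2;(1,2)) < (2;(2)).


|primitive collections| = 9. Relations:

  P={1,2}:  v_{1} + v_{2} = 0  →  sig = (2;())
  P={3,6}:  v_{3} + v_{6} = 0  →  sig = (2;())
  P={1,5}:  v_{1} + v_{5} = v_{6}  →  sig = (2;(1))
  P={1,6}:  v_{1} + v_{6} = v_{4}  →  sig = (2;(1))
  P={2,4}:  v_{2} + v_{4} = v_{6}  →  sig = (2;(1))
  P={2,6}:  v_{2} + v_{6} = v_{5}  →  sig = (2;(1))
  P={3,4}:  v_{3} + v_{4} = v_{1}  →  sig = (2;(1))
  P={3,5}:  v_{3} + v_{5} = v_{2}  →  sig = (2;(1))
  P={4,5}:  v_{4} + v_{5} = 2·v_{6}  →  sig = (2;(2))

Hence PRS(X_Σ) =
    |P|=2: 9 collections, coeffs (), (), (1), (1), (1), (1), (1), (1), (2)


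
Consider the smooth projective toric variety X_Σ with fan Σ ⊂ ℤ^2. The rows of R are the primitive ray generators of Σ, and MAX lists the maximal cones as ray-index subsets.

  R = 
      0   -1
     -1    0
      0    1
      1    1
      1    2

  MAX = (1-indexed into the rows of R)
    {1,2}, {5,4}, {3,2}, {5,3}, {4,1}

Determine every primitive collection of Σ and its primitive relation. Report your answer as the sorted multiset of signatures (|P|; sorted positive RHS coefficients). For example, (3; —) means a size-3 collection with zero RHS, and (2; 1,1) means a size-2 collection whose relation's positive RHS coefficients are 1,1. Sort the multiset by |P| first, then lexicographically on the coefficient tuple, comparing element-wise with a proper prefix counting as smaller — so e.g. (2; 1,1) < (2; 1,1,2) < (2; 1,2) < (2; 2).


Minimal non-faces — 5 found among 5 rays, 5 max cones:

  P={1,3}:  v_{1} + v_{3} = 0  →  sig = (2; —)
  P={1,5}:  v_{1} + v_{5} = v_{4}  →  sig = (2; 1)
  P={2,4}:  v_{2} + v_{4} = v_{3}  →  sig = (2; 1)
  P={3,4}:  v_{3} + v_{4} = v_{5}  →  sig = (2; 1)
  P={2,5}:  v_{2} + v_{5} = 2·v_{3}  →  sig = (2; 2)

Sorted signature multiset PRS(X):
    (2; —)
    (2; 1)
    (2; 1)
    (2; 1)
    (2; 2)


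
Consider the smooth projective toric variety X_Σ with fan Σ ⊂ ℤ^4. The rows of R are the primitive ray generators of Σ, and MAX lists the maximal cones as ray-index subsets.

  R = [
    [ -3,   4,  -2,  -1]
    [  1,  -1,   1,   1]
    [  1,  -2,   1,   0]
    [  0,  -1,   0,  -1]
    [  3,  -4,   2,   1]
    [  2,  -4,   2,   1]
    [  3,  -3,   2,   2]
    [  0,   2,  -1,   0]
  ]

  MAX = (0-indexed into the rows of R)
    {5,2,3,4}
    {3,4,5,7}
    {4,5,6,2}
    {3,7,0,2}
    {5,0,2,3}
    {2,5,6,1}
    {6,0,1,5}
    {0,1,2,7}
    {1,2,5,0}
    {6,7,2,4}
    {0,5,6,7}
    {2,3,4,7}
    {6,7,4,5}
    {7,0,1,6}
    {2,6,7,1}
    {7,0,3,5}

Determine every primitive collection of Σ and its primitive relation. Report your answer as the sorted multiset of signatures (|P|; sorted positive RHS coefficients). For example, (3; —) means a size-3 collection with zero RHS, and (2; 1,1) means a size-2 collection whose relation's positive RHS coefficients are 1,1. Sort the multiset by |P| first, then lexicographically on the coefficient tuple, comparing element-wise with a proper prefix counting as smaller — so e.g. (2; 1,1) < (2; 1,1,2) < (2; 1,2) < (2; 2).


7 collections generate NE(X_Σ); each relation:

  {0,4}:  v_{0} + v_{4} = 0  →  sig = (2; —)
  {1,3}:  v_{1} + v_{3} = v_{2}  →  sig = (2; 1)
  {3,6}:  v_{3} + v_{6} = v_{4}  →  sig = (2; 1)
  {1,4}:  v_{1} + v_{4} = v_{2} + v_{6}  →  sig = (2; 1,1)
  {0,2,6}:  v_{0} + v_{2} + v_{6} = v_{1}  →  sig = (3; 1)
  {1,5,7}:  v_{1} + v_{5} + v_{7} = v_{6}  →  sig = (3; 1)
  {2,5,7}:  v_{2} + v_{5} + v_{7} = v_{4}  →  sig = (3; 1)

Signatures (|P|; sorted positive RHS coefficients), sorted:
    (2; —)
    (2; 1)
    (2; 1)
    (2; 1,1)
    (3; 1)
    (3; 1)
    (3; 1)


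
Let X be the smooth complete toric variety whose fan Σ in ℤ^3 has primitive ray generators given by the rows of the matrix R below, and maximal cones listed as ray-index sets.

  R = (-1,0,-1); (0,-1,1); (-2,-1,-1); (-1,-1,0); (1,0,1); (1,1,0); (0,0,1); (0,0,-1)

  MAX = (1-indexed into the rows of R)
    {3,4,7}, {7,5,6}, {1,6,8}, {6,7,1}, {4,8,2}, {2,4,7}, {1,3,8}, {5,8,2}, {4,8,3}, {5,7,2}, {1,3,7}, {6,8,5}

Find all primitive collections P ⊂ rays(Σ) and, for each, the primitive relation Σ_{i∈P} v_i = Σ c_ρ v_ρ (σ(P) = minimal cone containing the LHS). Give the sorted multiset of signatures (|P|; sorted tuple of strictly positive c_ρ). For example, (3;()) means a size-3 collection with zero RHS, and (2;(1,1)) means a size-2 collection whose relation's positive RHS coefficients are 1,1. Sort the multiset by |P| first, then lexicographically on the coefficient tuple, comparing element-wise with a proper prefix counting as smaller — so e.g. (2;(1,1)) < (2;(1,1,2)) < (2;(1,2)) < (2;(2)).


Primitive collections (10):

  • {1,5}:  v_{1} + v_{5} = 0  ⇒ sig = (2;())
  • {4,6}:  v_{4} + v_{6} = 0  ⇒ sig = (2;())
  • {7,8}:  v_{7} + v_{8} = 0  ⇒ sig = (2;())
  • {1,2}:  v_{1} + v_{2} = v_{4}  ⇒ sig = (2;(1))
  • {1,4}:  v_{1} + v_{4} = v_{3}  ⇒ sig = (2;(1))
  • {2,6}:  v_{2} + v_{6} = v_{5}  ⇒ sig = (2;(1))
  • {3,5}:  v_{3} + v_{5} = v_{4}  ⇒ sig = (2;(1))
  • {3,6}:  v_{3} + v_{6} = v_{1}  ⇒ sig = (2;(1))
  • {4,5}:  v_{4} + v_{5} = v_{2}  ⇒ sig = (2;(1))
  • {2,3}:  v_{2} + v_{3} = 2·v_{4}  ⇒ sig = (2;(2))

Sorted signature multiset PRS(X):
{ (2;()) ×3,  (2;(1)) ×6,  (2;(2)) }


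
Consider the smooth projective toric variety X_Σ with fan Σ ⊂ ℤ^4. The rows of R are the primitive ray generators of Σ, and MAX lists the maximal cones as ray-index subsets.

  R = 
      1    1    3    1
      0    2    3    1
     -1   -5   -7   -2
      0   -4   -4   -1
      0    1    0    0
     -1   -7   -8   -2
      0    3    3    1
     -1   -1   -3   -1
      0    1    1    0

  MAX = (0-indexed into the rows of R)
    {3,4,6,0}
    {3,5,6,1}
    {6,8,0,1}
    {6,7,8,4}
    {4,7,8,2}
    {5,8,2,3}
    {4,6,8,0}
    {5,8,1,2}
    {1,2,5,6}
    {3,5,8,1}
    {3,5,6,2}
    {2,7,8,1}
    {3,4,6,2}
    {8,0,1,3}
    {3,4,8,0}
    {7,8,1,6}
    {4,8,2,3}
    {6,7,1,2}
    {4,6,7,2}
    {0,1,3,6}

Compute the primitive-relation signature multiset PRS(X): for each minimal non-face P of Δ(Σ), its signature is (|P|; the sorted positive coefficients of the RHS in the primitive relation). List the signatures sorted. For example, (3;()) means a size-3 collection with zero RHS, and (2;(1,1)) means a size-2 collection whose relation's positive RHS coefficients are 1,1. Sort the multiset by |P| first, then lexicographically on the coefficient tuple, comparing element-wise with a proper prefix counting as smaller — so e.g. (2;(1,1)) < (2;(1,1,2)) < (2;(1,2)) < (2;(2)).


11 minimal non-faces of Δ(Σ) (on 9 rays):

  P = {0,7}:  v_{0} + v_{7} = 0 ; sig = (2;())
  P = {0,2}:  v_{0} + v_{2} = v_{3} ; sig = (2;(1))
  P = {1,4}:  v_{1} + v_{4} = v_{6} ; sig = (2;(1))
  P = {3,7}:  v_{3} + v_{7} = v_{2} ; sig = (2;(1))
  P = {4,5}:  v_{4} + v_{5} = v_{2} + v_{3} + v_{6} ; sig = (2;(1,1,1))
  P = {0,5}:  v_{0} + v_{5} = v_{1} + 2·v_{3} ; sig = (2;(1,2))
  P = {5,7}:  v_{5} + v_{7} = v_{1} + 2·v_{2} ; sig = (2;(1,2))
  P = {3,6,8}:  v_{3} + v_{6} + v_{8} = 0 ; sig = (3;())
  P = {1,2,3}:  v_{1} + v_{2} + v_{3} = v_{5} ; sig = (3;(1))
  P = {2,6,8}:  v_{2} + v_{6} + v_{8} = v_{7} ; sig = (3;(1))
  P = {5,6,8}:  v_{5} + v_{6} + v_{8} = v_{1} + v_{2} ; sig = (3;(1,1))

Hence PRS(X_Σ) =
    (2;())
    (2;(1))
    (2;(1))
    (2;(1))
    (2;(1,1,1))
    (2;(1,2))
    (2;(1,2))
    (3;())
    (3;(1))
    (3;(1))
    (3;(1,1))


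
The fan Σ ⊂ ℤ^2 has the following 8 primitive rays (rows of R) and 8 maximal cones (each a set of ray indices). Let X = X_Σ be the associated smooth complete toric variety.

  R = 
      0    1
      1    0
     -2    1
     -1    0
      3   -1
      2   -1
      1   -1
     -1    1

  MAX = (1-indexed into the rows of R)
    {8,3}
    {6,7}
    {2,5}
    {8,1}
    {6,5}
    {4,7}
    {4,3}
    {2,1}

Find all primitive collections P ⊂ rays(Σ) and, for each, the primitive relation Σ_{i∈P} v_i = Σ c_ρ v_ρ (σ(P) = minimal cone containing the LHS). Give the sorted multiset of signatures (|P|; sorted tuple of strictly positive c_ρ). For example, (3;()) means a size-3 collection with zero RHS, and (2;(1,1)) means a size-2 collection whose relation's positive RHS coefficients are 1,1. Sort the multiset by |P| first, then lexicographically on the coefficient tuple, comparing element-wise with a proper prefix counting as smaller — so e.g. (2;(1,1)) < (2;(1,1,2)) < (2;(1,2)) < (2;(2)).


Primitive collections (20):

  P={2,4}:  v_{2} + v_{4} = 0 ; sig = (2;())
  P={3,6}:  v_{3} + v_{6} = 0 ; sig = (2;())
  P={7,8}:  v_{7} + v_{8} = 0 ; sig = (2;())
  P={1,4}:  v_{1} + v_{4} = v_{8} ; sig = (2;(1))
  P={1,7}:  v_{1} + v_{7} = v_{2} ; sig = (2;(1))
  P={2,3}:  v_{2} + v_{3} = v_{8} ; sig = (2;(1))
  P={2,6}:  v_{2} + v_{6} = v_{5} ; sig = (2;(1))
  P={2,7}:  v_{2} + v_{7} = v_{6} ; sig = (2;(1))
  P={2,8}:  v_{2} + v_{8} = v_{1} ; sig = (2;(1))
  P={3,5}:  v_{3} + v_{5} = v_{2} ; sig = (2;(1))
  P={3,7}:  v_{3} + v_{7} = v_{4} ; sig = (2;(1))
  P={4,5}:  v_{4} + v_{5} = v_{6} ; sig = (2;(1))
  P={4,6}:  v_{4} + v_{6} = v_{7} ; sig = (2;(1))
  P={4,8}:  v_{4} + v_{8} = v_{3} ; sig = (2;(1))
  P={6,8}:  v_{6} + v_{8} = v_{2} ; sig = (2;(1))
  P={1,3}:  v_{1} + v_{3} = 2·v_{8} ; sig = (2;(2))
  P={1,6}:  v_{1} + v_{6} = 2·v_{2} ; sig = (2;(2))
  P={5,7}:  v_{5} + v_{7} = 2·v_{6} ; sig = (2;(2))
  P={5,8}:  v_{5} + v_{8} = 2·v_{2} ; sig = (2;(2))
  P={1,5}:  v_{1} + v_{5} = 3·v_{2} ; sig = (2;(3))

Hence PRS(X_Σ) =
    (2;())
    (2;())
    (2;())
    (2;(1))
    (2;(1))
    (2;(1))
    (2;(1))
    (2;(1))
    (2;(1))
    (2;(1))
    (2;(1))
    (2;(1))
    (2;(1))
    (2;(1))
    (2;(1))
    (2;(2))
    (2;(2))
    (2;(2))
    (2;(2))
    (2;(3))


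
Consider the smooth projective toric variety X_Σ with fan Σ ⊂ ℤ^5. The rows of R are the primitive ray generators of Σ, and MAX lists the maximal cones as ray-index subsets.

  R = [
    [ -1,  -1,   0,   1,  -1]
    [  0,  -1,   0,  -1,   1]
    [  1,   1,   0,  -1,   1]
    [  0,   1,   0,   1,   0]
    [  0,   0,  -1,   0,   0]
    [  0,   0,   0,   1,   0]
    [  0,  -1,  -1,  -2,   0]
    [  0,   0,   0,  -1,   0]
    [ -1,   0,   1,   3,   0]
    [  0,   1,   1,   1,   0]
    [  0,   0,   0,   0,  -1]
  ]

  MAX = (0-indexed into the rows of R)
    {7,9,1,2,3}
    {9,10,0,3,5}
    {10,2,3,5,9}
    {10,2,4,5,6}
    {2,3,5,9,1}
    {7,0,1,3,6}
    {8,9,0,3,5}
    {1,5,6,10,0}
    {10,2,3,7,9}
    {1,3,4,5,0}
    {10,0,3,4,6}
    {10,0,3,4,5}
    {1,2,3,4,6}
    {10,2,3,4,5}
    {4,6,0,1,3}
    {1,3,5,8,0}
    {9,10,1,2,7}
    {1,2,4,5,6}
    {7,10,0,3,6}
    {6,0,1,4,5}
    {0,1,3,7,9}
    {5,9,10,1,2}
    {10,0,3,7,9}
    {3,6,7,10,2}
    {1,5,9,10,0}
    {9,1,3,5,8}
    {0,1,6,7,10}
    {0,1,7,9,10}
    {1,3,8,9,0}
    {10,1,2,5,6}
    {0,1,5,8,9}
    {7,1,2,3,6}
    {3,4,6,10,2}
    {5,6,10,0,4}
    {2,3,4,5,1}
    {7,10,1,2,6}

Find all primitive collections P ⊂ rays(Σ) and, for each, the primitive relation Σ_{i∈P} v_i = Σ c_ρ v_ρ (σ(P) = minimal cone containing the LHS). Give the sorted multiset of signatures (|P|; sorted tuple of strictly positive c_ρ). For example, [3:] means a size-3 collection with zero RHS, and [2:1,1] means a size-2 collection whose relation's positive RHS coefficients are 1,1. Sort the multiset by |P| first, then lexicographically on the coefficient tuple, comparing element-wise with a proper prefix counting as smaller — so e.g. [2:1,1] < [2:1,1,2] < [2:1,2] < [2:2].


Primitive collections (14):

  • {0,2}:  v_{0} + v_{2} = 0  so sig = [2:]
  • {5,7}:  v_{5} + v_{7} = 0  so sig = [2:]
  • {4,9}:  v_{4} + v_{9} = v_{3}  so sig = [2:1]
  • {6,9}:  v_{6} + v_{9} = v_{7}  so sig = [2:1]
  • {4,7}:  v_{4} + v_{7} = v_{3} + v_{6}  so sig = [2:1,1]
  • {6,8}:  v_{6} + v_{8} = v_{0} + v_{1} + v_{3}  so sig = [2:1,1,1]
  • {8,10}:  v_{8} + v_{10} = v_{0} + v_{5} + v_{9}  so sig = [2:1,1,1]
  • {2,8}:  v_{2} + v_{8} = v_{1} + v_{3} + v_{5} + v_{9}  so sig = [2:1,1,1,1]
  • {7,8}:  v_{7} + v_{8} = v_{0} + v_{1} + v_{3} + v_{9}  so sig = [2:1,1,1,1]
  • {4,8}:  v_{4} + v_{8} = v_{0} + v_{1} + 2·v_{3} + v_{5}  so sig = [2:1,1,1,2]
  • {1,3,10}:  v_{1} + v_{3} + v_{10} = 0  so sig = [3:]
  • {3,5,6}:  v_{3} + v_{5} + v_{6} = v_{4}  so sig = [3:1]
  • {1,4,10}:  v_{1} + v_{4} + v_{10} = v_{5} + v_{6}  so sig = [3:1,1]
  • {0,1,3,5,9}:  v_{0} + v_{1} + v_{3} + v_{5} + v_{9} = v_{8}  so sig = [5:1]

Hence PRS(X_Σ) =
    |P|=2: 10 collections, coeffs (), (), (1), (1), (1,1), (1,1,1), (1,1,1), (1,1,1,1), (1,1,1,1), (1,1,1,2)
    |P|=3: 3 collections, coeffs (), (1), (1,1)
    |P|=5: 1 collection, coeffs (1)


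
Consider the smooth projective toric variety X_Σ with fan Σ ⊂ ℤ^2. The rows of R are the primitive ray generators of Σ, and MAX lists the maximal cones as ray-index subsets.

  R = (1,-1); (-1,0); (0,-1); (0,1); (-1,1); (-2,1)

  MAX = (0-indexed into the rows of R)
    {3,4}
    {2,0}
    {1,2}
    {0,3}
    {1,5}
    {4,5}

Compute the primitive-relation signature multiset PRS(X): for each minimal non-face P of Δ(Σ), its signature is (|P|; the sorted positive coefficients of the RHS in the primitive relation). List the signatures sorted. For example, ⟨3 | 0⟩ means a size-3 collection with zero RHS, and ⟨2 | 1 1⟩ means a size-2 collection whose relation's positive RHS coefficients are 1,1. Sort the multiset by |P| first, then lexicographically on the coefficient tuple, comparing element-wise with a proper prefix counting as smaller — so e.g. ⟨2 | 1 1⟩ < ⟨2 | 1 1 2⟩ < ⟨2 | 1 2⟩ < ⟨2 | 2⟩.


9 collections generate NE(X_Σ); each relation:

  • {0,4}:  v_{0} + v_{4} = 0  ⟹  sig = ⟨2 | 0⟩
  • {2,3}:  v_{2} + v_{3} = 0  ⟹  sig = ⟨2 | 0⟩
  • {0,1}:  v_{0} + v_{1} = v_{2}  ⟹  sig = ⟨2 | 1⟩
  • {0,5}:  v_{0} + v_{5} = v_{1}  ⟹  sig = ⟨2 | 1⟩
  • {1,3}:  v_{1} + v_{3} = v_{4}  ⟹  sig = ⟨2 | 1⟩
  • {1,4}:  v_{1} + v_{4} = v_{5}  ⟹  sig = ⟨2 | 1⟩
  • {2,4}:  v_{2} + v_{4} = v_{1}  ⟹  sig = ⟨2 | 1⟩
  • {2,5}:  v_{2} + v_{5} = 2·v_{1}  ⟹  sig = ⟨2 | 2⟩
  • {3,5}:  v_{3} + v_{5} = 2·v_{4}  ⟹  sig = ⟨2 | 2⟩

Sorted signature multiset PRS(X):
    |P|=2: 9 collections, coeffs (), (), (1), (1), (1), (1), (1), (2), (2)


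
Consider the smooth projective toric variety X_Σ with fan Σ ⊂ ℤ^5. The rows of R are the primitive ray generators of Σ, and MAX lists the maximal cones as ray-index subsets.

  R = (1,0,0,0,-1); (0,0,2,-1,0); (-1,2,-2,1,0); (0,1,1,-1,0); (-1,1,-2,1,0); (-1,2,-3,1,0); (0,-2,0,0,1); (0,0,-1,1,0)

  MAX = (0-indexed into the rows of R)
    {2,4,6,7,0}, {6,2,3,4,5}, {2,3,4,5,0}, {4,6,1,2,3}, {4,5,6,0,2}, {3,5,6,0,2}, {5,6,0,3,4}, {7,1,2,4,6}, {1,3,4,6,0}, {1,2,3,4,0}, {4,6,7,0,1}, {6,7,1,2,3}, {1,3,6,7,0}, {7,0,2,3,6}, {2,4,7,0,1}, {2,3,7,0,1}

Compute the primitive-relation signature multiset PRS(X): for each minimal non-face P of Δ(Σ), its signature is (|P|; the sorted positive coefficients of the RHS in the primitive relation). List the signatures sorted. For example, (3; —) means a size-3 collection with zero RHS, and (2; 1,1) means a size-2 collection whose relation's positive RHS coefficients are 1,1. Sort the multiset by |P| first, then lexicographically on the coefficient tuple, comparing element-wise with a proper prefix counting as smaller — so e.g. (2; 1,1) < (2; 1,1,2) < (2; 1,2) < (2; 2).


|primitive collections| = 5. Relations:

  P={1,5}:  v_{1} + v_{5} = v_{3} + v_{4} ; sig = (2; 1,1)
  P={5,7}:  v_{5} + v_{7} = v_{0} + 2·v_{2} + v_{6} ; sig = (2; 1,1,2)
  P={3,4,7}:  v_{3} + v_{4} + v_{7} = v_{2} ; sig = (3; 1)
  P={0,1,2,6}:  v_{0} + v_{1} + v_{2} + v_{6} = 0 ; sig = (4; —)
  P={0,2,3,4,6}:  v_{0} + v_{2} + v_{3} + v_{4} + v_{6} = v_{5} ; sig = (5; 1)

Hence PRS(X_Σ) =
{ (2; 1,1),  (2; 1,1,2),  (3; 1),  (4; —),  (5; 1) }


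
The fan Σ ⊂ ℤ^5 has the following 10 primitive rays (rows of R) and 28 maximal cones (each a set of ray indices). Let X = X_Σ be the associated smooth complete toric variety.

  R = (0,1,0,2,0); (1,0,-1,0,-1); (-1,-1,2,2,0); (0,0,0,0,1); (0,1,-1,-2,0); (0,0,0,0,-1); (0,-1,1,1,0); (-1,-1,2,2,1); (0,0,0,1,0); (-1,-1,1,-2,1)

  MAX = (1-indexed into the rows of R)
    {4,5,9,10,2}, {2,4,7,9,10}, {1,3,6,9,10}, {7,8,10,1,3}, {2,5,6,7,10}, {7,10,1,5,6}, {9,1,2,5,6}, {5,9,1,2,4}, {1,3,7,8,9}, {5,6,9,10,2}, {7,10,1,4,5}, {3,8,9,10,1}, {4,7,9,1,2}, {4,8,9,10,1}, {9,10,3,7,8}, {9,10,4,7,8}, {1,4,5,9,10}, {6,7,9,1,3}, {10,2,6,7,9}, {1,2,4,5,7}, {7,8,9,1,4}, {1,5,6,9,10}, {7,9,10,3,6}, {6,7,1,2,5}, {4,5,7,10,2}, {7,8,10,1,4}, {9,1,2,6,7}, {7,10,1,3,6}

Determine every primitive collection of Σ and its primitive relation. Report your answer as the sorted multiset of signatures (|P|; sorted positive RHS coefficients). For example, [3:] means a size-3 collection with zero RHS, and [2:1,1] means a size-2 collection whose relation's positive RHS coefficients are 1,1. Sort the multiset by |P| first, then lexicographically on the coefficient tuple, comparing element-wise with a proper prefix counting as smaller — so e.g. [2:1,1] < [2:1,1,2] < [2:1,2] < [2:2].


|primitive collections| = 10. Relations:

  • {4,6}:  v_{4} + v_{6} = 0  ⟹  sig = [2:]
  • {3,4}:  v_{3} + v_{4} = v_{8}  ⟹  sig = [2:1]
  • {6,8}:  v_{6} + v_{8} = v_{3}  ⟹  sig = [2:1]
  • {2,8}:  v_{2} + v_{8} = v_{7} + v_{9}  ⟹  sig = [2:1,1]
  • {5,8}:  v_{5} + v_{8} = v_{1} + v_{10}  ⟹  sig = [2:1,1]
  • {2,3}:  v_{2} + v_{3} = v_{6} + v_{7} + v_{9}  ⟹  sig = [2:1,1,1]
  • {3,5}:  v_{3} + v_{5} = v_{1} + v_{6} + v_{10}  ⟹  sig = [2:1,1,1]
  • {1,2,10}:  v_{1} + v_{2} + v_{10} = 0  ⟹  sig = [3:]
  • {5,7,9}:  v_{5} + v_{7} + v_{9} = 0  ⟹  sig = [3:]
  • {1,7,9,10}:  v_{1} + v_{7} + v_{9} + v_{10} = v_{8}  ⟹  sig = [4:1]

Signatures (|P|; sorted positive RHS coefficients), sorted:
    [2:]
    [2:1]
    [2:1]
    [2:1,1]
    [2:1,1]
    [2:1,1,1]
    [2:1,1,1]
    [3:]
    [3:]
    [4:1]
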